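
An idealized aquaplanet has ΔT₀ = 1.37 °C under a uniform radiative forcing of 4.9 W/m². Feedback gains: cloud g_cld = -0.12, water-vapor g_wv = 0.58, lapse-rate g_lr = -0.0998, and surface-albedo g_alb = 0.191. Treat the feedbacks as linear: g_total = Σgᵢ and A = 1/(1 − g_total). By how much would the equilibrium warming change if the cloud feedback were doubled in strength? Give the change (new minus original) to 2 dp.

-0.64 °C

Original: g = 0.5512, ΔT = 1.37/(1−0.5512) = 3.0526 °C.
With doubled cloud: g' = 0.4312, ΔT' = 1.37/(1−0.4312) = 2.4086 °C.
Change = 2.4086 − 3.0526 = -0.64 °C.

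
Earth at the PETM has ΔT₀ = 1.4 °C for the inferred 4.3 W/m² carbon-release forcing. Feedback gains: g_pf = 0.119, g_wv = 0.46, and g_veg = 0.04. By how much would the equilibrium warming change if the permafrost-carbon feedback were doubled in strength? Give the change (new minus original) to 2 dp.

Original: g = 0.619, ΔT = 1.4/(1−0.619) = 3.6745 °C.
With doubled permafrost-carbon: g' = 0.738, ΔT' = 1.4/(1−0.738) = 5.3435 °C.
Change = 5.3435 − 3.6745 = 1.67 °C.

1.67 °C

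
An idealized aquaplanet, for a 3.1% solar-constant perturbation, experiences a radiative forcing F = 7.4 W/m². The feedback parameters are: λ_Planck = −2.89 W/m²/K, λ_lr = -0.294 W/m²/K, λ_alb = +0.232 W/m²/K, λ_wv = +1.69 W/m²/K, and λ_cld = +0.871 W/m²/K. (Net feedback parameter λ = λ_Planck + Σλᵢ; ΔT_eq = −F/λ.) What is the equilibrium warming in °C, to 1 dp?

18.9 °C

Net feedback parameter λ = (−2.89) + (-0.294) + (+0.232) + (+1.69) + (+0.871) = -0.391 W/m²/K.
ΔT = −F/λ = −7.4/(-0.391) = 18.9 °C.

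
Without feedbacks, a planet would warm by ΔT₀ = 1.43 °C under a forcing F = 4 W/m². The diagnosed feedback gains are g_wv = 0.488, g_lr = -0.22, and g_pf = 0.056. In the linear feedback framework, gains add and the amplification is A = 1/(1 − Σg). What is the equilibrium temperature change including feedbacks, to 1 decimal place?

2.1 °C

Total gain g = 0.488 − 0.22 + 0.056 = 0.324.
Amplification A = 1/(1 − 0.324) = 1.479.
ΔT = 1.43 × 1.479 = 2.1 °C.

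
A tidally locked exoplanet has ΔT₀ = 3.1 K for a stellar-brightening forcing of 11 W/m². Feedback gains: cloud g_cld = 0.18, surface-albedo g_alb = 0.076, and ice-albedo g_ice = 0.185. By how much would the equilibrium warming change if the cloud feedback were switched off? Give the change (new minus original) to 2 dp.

Original: g = 0.441, ΔT = 3.1/(1−0.441) = 5.5456 K.
Without cloud: g' = 0.261, ΔT' = 3.1/(1−0.261) = 4.1949 K.
Change = 4.1949 − 5.5456 = -1.35 K.

-1.35 K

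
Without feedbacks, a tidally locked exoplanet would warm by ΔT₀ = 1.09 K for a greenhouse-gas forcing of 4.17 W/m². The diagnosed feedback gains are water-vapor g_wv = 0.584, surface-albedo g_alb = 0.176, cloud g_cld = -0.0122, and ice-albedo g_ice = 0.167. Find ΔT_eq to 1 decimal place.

12.8 K

Total gain g = 0.584 + 0.176 − 0.0122 + 0.167 = 0.9148.
Amplification A = 1/(1 − 0.9148) = 11.74.
ΔT = 1.09 × 11.74 = 12.8 K.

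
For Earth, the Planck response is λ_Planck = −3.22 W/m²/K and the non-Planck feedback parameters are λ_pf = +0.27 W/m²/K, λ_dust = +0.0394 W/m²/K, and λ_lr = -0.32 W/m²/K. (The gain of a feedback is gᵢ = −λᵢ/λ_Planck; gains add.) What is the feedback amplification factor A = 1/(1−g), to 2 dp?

Convert to gains: g_pf = 0.27/3.22 = 0.08385; g_dust = 0.0394/3.22 = 0.01224; g_lr = -0.32/3.22 = -0.09938.
Total gain g = -0.00329.
A = 1/(1 + 0.00329) = 1.00.

1.00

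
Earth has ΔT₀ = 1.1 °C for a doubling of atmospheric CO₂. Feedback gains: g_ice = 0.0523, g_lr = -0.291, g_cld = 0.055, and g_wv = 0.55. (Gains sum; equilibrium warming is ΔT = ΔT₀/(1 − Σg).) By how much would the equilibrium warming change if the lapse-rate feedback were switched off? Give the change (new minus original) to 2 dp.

Original: g = 0.3663, ΔT = 1.1/(1−0.3663) = 1.7358 °C.
Without lapse-rate: g' = 0.6573, ΔT' = 1.1/(1−0.6573) = 3.2098 °C.
Change = 3.2098 − 1.7358 = 1.47 °C.

1.47 °C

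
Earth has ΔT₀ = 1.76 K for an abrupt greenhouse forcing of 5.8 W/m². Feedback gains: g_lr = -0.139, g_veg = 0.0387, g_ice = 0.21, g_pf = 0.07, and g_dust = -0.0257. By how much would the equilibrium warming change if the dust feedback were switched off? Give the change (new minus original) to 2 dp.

0.07 K

Original: g = 0.154, ΔT = 1.76/(1−0.154) = 2.0804 K.
Without dust: g' = 0.1797, ΔT' = 1.76/(1−0.1797) = 2.1456 K.
Change = 2.1456 − 2.0804 = 0.07 K.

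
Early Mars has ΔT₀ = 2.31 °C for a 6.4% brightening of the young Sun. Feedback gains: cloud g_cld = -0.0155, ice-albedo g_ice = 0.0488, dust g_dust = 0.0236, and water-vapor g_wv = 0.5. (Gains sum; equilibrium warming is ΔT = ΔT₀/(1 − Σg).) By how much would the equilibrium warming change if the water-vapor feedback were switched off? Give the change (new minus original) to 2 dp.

-2.76 °C

Original: g = 0.5569, ΔT = 2.31/(1−0.5569) = 5.2133 °C.
Without water-vapor: g' = 0.0569, ΔT' = 2.31/(1−0.0569) = 2.4494 °C.
Change = 2.4494 − 5.2133 = -2.76 °C.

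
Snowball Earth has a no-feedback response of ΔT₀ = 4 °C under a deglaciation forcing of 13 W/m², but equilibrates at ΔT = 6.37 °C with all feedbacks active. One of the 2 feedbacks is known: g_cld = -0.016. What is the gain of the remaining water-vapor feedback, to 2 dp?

0.39

Amplification A = ΔT/ΔT₀ = 6.37/4 = 1.593.
Total gain g = 1 − 1/A = 1 − 1/1.593 = 0.3723.
The known gain is -0.016.
g_wv = 0.3723 + 0.016 = 0.39.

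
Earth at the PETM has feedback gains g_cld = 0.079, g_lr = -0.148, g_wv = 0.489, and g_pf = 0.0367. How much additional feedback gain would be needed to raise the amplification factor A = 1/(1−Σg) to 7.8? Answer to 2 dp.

0.42

Current total gain = 0.4567.
Target gain for A = 7.8: g* = 1 − 1/7.8 = 0.8718.
Additional gain needed = 0.8718 − 0.4567 = 0.42.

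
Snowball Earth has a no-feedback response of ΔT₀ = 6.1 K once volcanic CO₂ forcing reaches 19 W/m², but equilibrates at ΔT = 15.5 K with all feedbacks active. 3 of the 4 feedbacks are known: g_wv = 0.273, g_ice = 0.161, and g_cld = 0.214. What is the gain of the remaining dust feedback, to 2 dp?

Amplification A = ΔT/ΔT₀ = 15.5/6.1 = 2.541.
Total gain g = 1 − 1/A = 1 − 1/2.541 = 0.6065.
Known gains sum to 0.273 + 0.161 + 0.214 = 0.648.
g_dust = 0.6065 − 0.648 = -0.04.

-0.04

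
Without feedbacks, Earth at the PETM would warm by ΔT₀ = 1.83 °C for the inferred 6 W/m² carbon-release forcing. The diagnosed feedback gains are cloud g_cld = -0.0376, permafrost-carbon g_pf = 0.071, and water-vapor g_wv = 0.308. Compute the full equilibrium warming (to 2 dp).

Total gain g = -0.0376 + 0.071 + 0.308 = 0.3414.
Amplification A = 1/(1 − 0.3414) = 1.518.
ΔT = 1.83 × 1.518 = 2.78 °C.

2.78 °C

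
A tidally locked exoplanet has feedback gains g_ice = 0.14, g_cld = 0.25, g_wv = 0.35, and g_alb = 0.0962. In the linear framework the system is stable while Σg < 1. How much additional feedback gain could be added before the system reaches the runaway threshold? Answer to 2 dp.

0.16

Current total gain = 0.14 + 0.25 + 0.35 + 0.0962 = 0.8362.
Margin to runaway = 1 − 0.8362 = 0.16.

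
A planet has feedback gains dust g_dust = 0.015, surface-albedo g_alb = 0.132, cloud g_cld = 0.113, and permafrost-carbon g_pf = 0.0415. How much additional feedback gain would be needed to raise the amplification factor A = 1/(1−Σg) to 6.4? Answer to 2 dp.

0.54

Current total gain = 0.3015.
Target gain for A = 6.4: g* = 1 − 1/6.4 = 0.8438.
Additional gain needed = 0.8438 − 0.3015 = 0.54.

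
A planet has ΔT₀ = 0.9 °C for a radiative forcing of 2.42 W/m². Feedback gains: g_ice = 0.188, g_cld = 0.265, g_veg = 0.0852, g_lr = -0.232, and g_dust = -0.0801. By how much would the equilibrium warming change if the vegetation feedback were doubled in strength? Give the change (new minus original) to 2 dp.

Original: g = 0.2261, ΔT = 0.9/(1−0.2261) = 1.1629 °C.
With doubled vegetation: g' = 0.3113, ΔT' = 0.9/(1−0.3113) = 1.3068 °C.
Change = 1.3068 − 1.1629 = 0.14 °C.

0.14 °C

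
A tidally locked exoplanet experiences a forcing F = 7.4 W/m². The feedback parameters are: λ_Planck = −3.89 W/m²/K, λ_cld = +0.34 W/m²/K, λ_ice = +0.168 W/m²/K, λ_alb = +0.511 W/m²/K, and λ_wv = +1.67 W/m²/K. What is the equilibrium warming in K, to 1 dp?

6.2 K

Net feedback parameter λ = (−3.89) + (+0.34) + (+0.168) + (+0.511) + (+1.67) = -1.201 W/m²/K.
ΔT = −F/λ = −7.4/(-1.201) = 6.2 K.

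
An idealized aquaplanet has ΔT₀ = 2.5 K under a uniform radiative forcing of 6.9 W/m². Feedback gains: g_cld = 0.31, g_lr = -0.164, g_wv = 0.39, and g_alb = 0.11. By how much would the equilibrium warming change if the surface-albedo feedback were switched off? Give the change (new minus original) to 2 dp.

-1.67 K

Original: g = 0.646, ΔT = 2.5/(1−0.646) = 7.0621 K.
Without surface-albedo: g' = 0.536, ΔT' = 2.5/(1−0.536) = 5.3879 K.
Change = 5.3879 − 7.0621 = -1.67 K.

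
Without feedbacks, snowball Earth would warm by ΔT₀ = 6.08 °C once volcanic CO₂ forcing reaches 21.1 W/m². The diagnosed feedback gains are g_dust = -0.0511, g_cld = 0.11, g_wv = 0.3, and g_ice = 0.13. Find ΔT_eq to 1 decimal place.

Total gain g = -0.0511 + 0.11 + 0.3 + 0.13 = 0.4889.
Amplification A = 1/(1 − 0.4889) = 1.957.
ΔT = 6.08 × 1.957 = 11.9 °C.

11.9 °C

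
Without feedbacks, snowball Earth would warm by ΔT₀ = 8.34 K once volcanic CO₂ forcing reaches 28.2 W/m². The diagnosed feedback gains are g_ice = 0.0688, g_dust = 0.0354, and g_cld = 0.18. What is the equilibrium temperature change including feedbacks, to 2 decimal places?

Total gain g = 0.0688 + 0.0354 + 0.18 = 0.2842.
Amplification A = 1/(1 − 0.2842) = 1.397.
ΔT = 8.34 × 1.397 = 11.65 K.

11.65 K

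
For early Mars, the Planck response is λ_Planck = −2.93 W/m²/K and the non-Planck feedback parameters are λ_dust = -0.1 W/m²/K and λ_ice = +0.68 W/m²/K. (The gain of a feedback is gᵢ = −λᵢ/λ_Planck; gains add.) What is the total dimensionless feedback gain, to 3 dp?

Convert to gains: g_dust = -0.1/2.93 = -0.03413; g_ice = 0.68/2.93 = 0.2321.
Total gain g = 0.19797.

0.198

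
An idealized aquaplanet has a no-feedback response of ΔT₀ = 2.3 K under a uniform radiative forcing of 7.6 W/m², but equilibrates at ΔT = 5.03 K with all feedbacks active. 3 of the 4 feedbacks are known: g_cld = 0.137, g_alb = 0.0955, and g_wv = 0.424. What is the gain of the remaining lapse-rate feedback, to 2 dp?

-0.11

Amplification A = ΔT/ΔT₀ = 5.03/2.3 = 2.187.
Total gain g = 1 − 1/A = 1 − 1/2.187 = 0.5428.
Known gains sum to 0.137 + 0.0955 + 0.424 = 0.6565.
g_lr = 0.5428 − 0.6565 = -0.11.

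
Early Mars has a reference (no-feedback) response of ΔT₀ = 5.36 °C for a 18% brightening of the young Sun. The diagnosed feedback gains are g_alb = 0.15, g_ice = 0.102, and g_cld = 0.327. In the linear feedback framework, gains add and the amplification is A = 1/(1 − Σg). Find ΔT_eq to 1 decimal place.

12.7 °C

Total gain g = 0.15 + 0.102 + 0.327 = 0.579.
Amplification A = 1/(1 − 0.579) = 2.375.
ΔT = 5.36 × 2.375 = 12.7 °C.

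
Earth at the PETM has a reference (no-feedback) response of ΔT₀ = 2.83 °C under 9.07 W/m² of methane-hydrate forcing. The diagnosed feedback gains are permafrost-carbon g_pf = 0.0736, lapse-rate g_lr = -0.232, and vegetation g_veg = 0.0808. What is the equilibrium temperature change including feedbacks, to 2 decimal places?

2.63 °C

Total gain g = 0.0736 − 0.232 + 0.0808 = -0.0776.
Amplification A = 1/(1 + 0.0776) = 0.928.
ΔT = 2.83 × 0.928 = 2.63 °C.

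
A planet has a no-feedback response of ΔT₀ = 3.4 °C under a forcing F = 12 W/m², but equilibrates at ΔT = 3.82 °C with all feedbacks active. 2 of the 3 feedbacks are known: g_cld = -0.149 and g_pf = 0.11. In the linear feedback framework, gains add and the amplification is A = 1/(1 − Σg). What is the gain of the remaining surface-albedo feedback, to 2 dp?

Amplification A = ΔT/ΔT₀ = 3.82/3.4 = 1.124.
Total gain g = 1 − 1/A = 1 − 1/1.124 = 0.1103.
Known gains sum to -0.149 + 0.11 = -0.039.
g_alb = 0.1103 + 0.039 = 0.15.

0.15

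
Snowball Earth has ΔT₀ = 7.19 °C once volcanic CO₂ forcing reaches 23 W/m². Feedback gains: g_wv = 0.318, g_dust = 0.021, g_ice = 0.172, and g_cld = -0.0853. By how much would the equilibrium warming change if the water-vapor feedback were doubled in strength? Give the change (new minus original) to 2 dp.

15.53 °C

Original: g = 0.4257, ΔT = 7.19/(1−0.4257) = 12.5196 °C.
With doubled water-vapor: g' = 0.7437, ΔT' = 7.19/(1−0.7437) = 28.0531 °C.
Change = 28.0531 − 12.5196 = 15.53 °C.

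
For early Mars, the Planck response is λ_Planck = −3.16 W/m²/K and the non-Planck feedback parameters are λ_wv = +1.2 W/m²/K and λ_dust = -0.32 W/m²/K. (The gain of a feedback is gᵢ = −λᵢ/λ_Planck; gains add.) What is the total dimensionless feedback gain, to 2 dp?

0.28

Convert to gains: g_wv = 1.2/3.16 = 0.3797; g_dust = -0.32/3.16 = -0.1013.
Total gain g = 0.2784.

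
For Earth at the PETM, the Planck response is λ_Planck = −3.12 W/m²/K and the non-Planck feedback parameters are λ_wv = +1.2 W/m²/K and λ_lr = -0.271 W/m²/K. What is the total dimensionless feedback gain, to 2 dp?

Convert to gains: g_wv = 1.2/3.12 = 0.3846; g_lr = -0.271/3.12 = -0.08686.
Total gain g = 0.29774.

0.30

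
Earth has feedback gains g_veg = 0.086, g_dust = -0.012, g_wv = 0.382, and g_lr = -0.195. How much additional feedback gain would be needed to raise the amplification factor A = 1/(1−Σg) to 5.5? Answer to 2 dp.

Current total gain = 0.261.
Target gain for A = 5.5: g* = 1 − 1/5.5 = 0.8182.
Additional gain needed = 0.8182 − 0.261 = 0.56.

0.56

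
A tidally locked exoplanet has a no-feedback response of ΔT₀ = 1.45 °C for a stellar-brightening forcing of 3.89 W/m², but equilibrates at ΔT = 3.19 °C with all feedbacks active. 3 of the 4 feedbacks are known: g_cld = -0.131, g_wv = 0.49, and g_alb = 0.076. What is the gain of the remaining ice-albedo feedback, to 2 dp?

Amplification A = ΔT/ΔT₀ = 3.19/1.45 = 2.2.
Total gain g = 1 − 1/A = 1 − 1/2.2 = 0.5455.
Known gains sum to -0.131 + 0.49 + 0.076 = 0.435.
g_ice = 0.5455 − 0.435 = 0.11.

0.11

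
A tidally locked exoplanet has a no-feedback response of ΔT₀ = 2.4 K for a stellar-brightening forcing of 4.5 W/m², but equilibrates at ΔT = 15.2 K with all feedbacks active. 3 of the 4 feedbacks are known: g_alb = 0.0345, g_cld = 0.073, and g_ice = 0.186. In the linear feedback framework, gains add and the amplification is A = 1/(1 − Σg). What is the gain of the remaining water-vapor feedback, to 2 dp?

0.55

Amplification A = ΔT/ΔT₀ = 15.2/2.4 = 6.333.
Total gain g = 1 − 1/A = 1 − 1/6.333 = 0.8421.
Known gains sum to 0.0345 + 0.073 + 0.186 = 0.2935.
g_wv = 0.8421 − 0.2935 = 0.55.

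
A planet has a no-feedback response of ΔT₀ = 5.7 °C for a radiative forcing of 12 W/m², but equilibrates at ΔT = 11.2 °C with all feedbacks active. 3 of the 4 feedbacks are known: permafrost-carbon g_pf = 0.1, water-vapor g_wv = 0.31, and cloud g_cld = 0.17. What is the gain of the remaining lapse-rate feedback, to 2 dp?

Amplification A = ΔT/ΔT₀ = 11.2/5.7 = 1.965.
Total gain g = 1 − 1/A = 1 − 1/1.965 = 0.4911.
Known gains sum to 0.1 + 0.31 + 0.17 = 0.58.
g_lr = 0.4911 − 0.58 = -0.09.

-0.09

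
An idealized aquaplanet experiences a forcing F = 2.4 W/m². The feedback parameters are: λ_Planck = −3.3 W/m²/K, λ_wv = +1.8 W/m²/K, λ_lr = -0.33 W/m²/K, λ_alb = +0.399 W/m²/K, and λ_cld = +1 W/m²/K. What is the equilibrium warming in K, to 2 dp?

Net feedback parameter λ = (−3.3) + (+1.8) + (-0.33) + (+0.399) + (+1) = -0.431 W/m²/K.
ΔT = −F/λ = −2.4/(-0.431) = 5.57 K.

5.57 K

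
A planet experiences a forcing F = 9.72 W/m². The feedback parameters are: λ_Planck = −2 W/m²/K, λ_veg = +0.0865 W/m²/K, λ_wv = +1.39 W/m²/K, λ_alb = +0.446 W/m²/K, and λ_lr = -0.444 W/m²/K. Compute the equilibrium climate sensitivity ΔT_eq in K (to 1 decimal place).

18.6 K

Net feedback parameter λ = (−2) + (+0.0865) + (+1.39) + (+0.446) + (-0.444) = -0.5215 W/m²/K.
ΔT = −F/λ = −9.72/(-0.5215) = 18.6 K.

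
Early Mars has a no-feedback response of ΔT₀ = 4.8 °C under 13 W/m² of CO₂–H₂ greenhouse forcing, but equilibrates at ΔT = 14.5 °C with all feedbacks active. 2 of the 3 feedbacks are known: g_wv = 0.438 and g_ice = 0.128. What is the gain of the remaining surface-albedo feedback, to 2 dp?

0.10

Amplification A = ΔT/ΔT₀ = 14.5/4.8 = 3.021.
Total gain g = 1 − 1/A = 1 − 1/3.021 = 0.669.
Known gains sum to 0.438 + 0.128 = 0.566.
g_alb = 0.669 − 0.566 = 0.10.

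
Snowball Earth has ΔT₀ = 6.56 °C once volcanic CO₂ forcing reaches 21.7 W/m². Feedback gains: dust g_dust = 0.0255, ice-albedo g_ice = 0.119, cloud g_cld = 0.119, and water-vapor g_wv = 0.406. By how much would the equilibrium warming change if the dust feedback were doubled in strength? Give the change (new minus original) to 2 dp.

1.66 °C

Original: g = 0.6695, ΔT = 6.56/(1−0.6695) = 19.8487 °C.
With doubled dust: g' = 0.695, ΔT' = 6.56/(1−0.695) = 21.5082 °C.
Change = 21.5082 − 19.8487 = 1.66 °C.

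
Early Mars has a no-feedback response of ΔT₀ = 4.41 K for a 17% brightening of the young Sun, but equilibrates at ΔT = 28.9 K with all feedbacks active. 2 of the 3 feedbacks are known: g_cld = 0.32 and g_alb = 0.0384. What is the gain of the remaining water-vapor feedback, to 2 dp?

Amplification A = ΔT/ΔT₀ = 28.9/4.41 = 6.553.
Total gain g = 1 − 1/A = 1 − 1/6.553 = 0.8474.
Known gains sum to 0.32 + 0.0384 = 0.3584.
g_wv = 0.8474 − 0.3584 = 0.49.

0.49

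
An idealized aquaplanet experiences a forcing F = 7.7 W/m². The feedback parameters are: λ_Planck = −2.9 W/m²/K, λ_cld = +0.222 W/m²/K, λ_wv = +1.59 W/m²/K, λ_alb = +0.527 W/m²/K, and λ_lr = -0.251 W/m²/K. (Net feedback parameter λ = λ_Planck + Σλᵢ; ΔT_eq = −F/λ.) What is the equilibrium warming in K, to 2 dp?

Net feedback parameter λ = (−2.9) + (+0.222) + (+1.59) + (+0.527) + (-0.251) = -0.812 W/m²/K.
ΔT = −F/λ = −7.7/(-0.812) = 9.48 K.

9.48 K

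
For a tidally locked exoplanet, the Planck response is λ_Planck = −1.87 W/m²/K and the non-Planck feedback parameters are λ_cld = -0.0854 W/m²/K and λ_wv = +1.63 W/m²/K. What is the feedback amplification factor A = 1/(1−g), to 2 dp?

Convert to gains: g_cld = -0.0854/1.87 = -0.04567; g_wv = 1.63/1.87 = 0.8717.
Total gain g = 0.82603.
A = 1/(1 − 0.82603) = 5.75.

5.75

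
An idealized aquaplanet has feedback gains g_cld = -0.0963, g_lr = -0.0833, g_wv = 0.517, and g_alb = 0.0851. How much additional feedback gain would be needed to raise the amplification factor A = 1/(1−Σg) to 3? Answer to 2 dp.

0.24

Current total gain = 0.4225.
Target gain for A = 3: g* = 1 − 1/3 = 0.6667.
Additional gain needed = 0.6667 − 0.4225 = 0.24.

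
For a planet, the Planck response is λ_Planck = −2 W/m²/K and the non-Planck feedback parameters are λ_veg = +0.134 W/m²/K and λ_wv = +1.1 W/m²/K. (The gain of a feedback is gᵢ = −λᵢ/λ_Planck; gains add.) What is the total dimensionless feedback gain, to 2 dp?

0.62

Convert to gains: g_veg = 0.134/2 = 0.067; g_wv = 1.1/2 = 0.55.
Total gain g = 0.617.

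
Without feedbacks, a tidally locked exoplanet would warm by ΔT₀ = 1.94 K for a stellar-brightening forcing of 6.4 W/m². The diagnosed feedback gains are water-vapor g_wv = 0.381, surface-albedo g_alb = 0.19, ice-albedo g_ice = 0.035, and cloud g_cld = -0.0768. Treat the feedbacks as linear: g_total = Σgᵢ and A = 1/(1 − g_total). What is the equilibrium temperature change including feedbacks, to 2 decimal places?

Total gain g = 0.381 + 0.19 + 0.035 − 0.0768 = 0.5292.
Amplification A = 1/(1 − 0.5292) = 2.124.
ΔT = 1.94 × 2.124 = 4.12 K.

4.12 K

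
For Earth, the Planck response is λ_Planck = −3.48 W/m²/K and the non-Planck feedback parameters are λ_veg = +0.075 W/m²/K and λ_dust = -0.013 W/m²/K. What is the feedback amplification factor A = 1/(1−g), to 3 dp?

Convert to gains: g_veg = 0.075/3.48 = 0.02155; g_dust = -0.013/3.48 = -0.003736.
Total gain g = 0.017814.
A = 1/(1 − 0.017814) = 1.018.

1.018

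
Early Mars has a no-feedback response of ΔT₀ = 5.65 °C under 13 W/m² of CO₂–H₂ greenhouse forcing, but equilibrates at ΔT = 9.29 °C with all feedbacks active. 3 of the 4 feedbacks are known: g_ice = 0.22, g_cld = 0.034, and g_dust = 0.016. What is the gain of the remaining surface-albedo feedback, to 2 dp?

Amplification A = ΔT/ΔT₀ = 9.29/5.65 = 1.644.
Total gain g = 1 − 1/A = 1 − 1/1.644 = 0.3917.
Known gains sum to 0.22 + 0.034 + 0.016 = 0.27.
g_alb = 0.3917 − 0.27 = 0.12.

0.12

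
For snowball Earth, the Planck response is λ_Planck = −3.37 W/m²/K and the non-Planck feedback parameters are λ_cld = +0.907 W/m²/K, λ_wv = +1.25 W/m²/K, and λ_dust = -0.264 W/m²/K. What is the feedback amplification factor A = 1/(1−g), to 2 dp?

Convert to gains: g_cld = 0.907/3.37 = 0.2691; g_wv = 1.25/3.37 = 0.3709; g_dust = -0.264/3.37 = -0.07834.
Total gain g = 0.56166.
A = 1/(1 − 0.56166) = 2.28.

2.28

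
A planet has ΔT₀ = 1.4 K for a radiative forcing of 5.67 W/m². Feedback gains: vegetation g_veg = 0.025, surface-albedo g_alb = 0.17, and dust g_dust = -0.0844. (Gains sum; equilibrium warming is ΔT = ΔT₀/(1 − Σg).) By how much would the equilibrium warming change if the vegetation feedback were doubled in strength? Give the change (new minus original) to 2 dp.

Original: g = 0.1106, ΔT = 1.4/(1−0.1106) = 1.5741 K.
With doubled vegetation: g' = 0.1356, ΔT' = 1.4/(1−0.1356) = 1.6196 K.
Change = 1.6196 − 1.5741 = 0.05 K.

0.05 K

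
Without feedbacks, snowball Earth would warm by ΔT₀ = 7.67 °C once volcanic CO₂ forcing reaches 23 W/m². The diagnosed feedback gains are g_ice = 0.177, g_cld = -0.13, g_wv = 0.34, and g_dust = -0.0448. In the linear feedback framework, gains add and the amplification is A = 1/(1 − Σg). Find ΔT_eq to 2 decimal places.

11.66 °C

Total gain g = 0.177 − 0.13 + 0.34 − 0.0448 = 0.3422.
Amplification A = 1/(1 − 0.3422) = 1.52.
ΔT = 7.67 × 1.52 = 11.66 °C.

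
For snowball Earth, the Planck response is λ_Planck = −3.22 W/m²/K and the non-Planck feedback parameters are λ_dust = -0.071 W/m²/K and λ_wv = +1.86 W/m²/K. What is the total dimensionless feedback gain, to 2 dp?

0.56

Convert to gains: g_dust = -0.071/3.22 = -0.02205; g_wv = 1.86/3.22 = 0.5776.
Total gain g = 0.55555.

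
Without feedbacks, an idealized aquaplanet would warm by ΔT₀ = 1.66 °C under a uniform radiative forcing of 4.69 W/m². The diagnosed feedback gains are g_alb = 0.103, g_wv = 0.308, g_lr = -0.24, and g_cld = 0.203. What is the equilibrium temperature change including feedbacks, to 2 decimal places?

Total gain g = 0.103 + 0.308 − 0.24 + 0.203 = 0.374.
Amplification A = 1/(1 − 0.374) = 1.597.
ΔT = 1.66 × 1.597 = 2.65 °C.

2.65 °C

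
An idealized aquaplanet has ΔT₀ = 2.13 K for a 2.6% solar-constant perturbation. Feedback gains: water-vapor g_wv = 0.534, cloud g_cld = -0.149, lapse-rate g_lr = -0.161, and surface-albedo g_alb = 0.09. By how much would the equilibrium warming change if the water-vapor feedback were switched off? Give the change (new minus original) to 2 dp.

Original: g = 0.314, ΔT = 2.13/(1−0.314) = 3.1050 K.
Without water-vapor: g' = -0.22, ΔT' = 2.13/(1+0.22) = 1.7459 K.
Change = 1.7459 − 3.1050 = -1.36 K.

-1.36 K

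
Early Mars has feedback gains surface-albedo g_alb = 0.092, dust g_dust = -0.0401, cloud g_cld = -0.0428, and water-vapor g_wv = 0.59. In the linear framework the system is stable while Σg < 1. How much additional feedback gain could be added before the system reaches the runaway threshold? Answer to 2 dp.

0.40

Current total gain = 0.092 − 0.0401 − 0.0428 + 0.59 = 0.5991.
Margin to runaway = 1 − 0.5991 = 0.40.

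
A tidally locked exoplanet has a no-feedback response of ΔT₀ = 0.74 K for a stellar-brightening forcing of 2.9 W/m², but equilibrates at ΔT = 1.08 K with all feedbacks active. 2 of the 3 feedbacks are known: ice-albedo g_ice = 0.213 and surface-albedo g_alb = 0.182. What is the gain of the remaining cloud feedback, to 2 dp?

Amplification A = ΔT/ΔT₀ = 1.08/0.74 = 1.459.
Total gain g = 1 − 1/A = 1 − 1/1.459 = 0.3146.
Known gains sum to 0.213 + 0.182 = 0.395.
g_cld = 0.3146 − 0.395 = -0.08.

-0.08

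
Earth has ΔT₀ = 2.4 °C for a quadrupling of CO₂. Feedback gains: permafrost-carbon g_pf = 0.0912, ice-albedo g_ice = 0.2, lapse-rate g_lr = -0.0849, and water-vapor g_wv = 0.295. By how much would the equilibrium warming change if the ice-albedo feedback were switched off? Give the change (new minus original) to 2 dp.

-1.38 °C

Original: g = 0.5013, ΔT = 2.4/(1−0.5013) = 4.8125 °C.
Without ice-albedo: g' = 0.3013, ΔT' = 2.4/(1−0.3013) = 3.4350 °C.
Change = 3.4350 − 4.8125 = -1.38 °C.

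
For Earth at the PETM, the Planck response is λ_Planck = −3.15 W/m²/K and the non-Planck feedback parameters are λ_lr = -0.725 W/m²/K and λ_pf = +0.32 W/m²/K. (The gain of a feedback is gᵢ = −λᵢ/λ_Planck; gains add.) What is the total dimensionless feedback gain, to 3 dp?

-0.129

Convert to gains: g_lr = -0.725/3.15 = -0.2302; g_pf = 0.32/3.15 = 0.1016.
Total gain g = -0.1286.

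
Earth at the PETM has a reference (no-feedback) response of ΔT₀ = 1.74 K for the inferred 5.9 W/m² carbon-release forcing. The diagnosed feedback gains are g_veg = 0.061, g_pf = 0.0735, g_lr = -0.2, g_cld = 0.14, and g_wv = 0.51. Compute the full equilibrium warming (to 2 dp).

Total gain g = 0.061 + 0.0735 − 0.2 + 0.14 + 0.51 = 0.5845.
Amplification A = 1/(1 − 0.5845) = 2.407.
ΔT = 1.74 × 2.407 = 4.19 K.

4.19 K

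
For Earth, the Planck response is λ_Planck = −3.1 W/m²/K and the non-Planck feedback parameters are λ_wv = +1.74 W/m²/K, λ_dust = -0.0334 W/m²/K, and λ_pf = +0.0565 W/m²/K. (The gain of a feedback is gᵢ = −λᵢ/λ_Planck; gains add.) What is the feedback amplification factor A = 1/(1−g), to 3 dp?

2.319

Convert to gains: g_wv = 1.74/3.1 = 0.5613; g_dust = -0.0334/3.1 = -0.01077; g_pf = 0.0565/3.1 = 0.01823.
Total gain g = 0.56876.
A = 1/(1 − 0.56876) = 2.319.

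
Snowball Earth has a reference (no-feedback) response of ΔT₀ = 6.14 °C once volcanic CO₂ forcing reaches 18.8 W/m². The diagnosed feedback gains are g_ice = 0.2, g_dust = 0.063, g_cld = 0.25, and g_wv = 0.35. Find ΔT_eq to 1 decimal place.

44.8 °C

Total gain g = 0.2 + 0.063 + 0.25 + 0.35 = 0.863.
Amplification A = 1/(1 − 0.863) = 7.299.
ΔT = 6.14 × 7.299 = 44.8 °C.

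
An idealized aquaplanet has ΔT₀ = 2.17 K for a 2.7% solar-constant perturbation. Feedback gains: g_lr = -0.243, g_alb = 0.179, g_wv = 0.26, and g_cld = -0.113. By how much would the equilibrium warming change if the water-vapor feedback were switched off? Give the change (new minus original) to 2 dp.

-0.52 K

Original: g = 0.083, ΔT = 2.17/(1−0.083) = 2.3664 K.
Without water-vapor: g' = -0.177, ΔT' = 2.17/(1+0.177) = 1.8437 K.
Change = 1.8437 − 2.3664 = -0.52 K.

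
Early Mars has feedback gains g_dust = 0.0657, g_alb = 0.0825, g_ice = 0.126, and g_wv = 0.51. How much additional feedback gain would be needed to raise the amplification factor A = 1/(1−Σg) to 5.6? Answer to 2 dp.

0.04

Current total gain = 0.7842.
Target gain for A = 5.6: g* = 1 − 1/5.6 = 0.8214.
Additional gain needed = 0.8214 − 0.7842 = 0.04.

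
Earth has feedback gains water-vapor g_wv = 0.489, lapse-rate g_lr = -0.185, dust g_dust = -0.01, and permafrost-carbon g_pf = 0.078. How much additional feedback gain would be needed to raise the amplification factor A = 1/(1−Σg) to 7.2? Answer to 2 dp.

0.49

Current total gain = 0.372.
Target gain for A = 7.2: g* = 1 − 1/7.2 = 0.8611.
Additional gain needed = 0.8611 − 0.372 = 0.49.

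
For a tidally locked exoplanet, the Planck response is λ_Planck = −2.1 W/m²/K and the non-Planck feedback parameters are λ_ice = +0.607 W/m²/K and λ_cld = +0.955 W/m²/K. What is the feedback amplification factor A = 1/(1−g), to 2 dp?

3.90

Convert to gains: g_ice = 0.607/2.1 = 0.289; g_cld = 0.955/2.1 = 0.4548.
Total gain g = 0.7438.
A = 1/(1 − 0.7438) = 3.90.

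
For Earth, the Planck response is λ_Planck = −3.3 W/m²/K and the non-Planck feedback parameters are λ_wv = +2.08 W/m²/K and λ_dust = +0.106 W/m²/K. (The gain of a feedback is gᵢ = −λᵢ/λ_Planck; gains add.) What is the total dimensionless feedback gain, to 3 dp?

Convert to gains: g_wv = 2.08/3.3 = 0.6303; g_dust = 0.106/3.3 = 0.03212.
Total gain g = 0.66242.

0.662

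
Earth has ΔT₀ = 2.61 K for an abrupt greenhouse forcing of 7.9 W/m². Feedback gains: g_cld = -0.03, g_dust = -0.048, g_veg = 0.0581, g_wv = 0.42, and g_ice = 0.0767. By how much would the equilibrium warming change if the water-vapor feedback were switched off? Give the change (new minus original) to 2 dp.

-2.22 K

Original: g = 0.4768, ΔT = 2.61/(1−0.4768) = 4.9885 K.
Without water-vapor: g' = 0.0568, ΔT' = 2.61/(1−0.0568) = 2.7672 K.
Change = 2.7672 − 4.9885 = -2.22 K.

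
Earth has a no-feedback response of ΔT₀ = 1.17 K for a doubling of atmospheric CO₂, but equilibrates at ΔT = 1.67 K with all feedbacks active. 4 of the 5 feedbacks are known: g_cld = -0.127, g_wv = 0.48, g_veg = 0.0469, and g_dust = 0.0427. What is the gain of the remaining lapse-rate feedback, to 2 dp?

-0.14

Amplification A = ΔT/ΔT₀ = 1.67/1.17 = 1.427.
Total gain g = 1 − 1/A = 1 − 1/1.427 = 0.2992.
Known gains sum to -0.127 + 0.48 + 0.0469 + 0.0427 = 0.4426.
g_lr = 0.2992 − 0.4426 = -0.14.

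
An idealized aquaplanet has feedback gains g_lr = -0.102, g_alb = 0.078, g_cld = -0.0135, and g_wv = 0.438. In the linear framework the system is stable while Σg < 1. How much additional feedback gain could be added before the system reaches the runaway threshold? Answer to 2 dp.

Current total gain = -0.102 + 0.078 − 0.0135 + 0.438 = 0.4005.
Margin to runaway = 1 − 0.4005 = 0.60.

0.60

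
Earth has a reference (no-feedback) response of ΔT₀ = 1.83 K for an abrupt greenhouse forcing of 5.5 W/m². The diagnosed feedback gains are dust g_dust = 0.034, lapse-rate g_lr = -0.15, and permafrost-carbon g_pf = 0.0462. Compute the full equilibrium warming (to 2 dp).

Total gain g = 0.034 − 0.15 + 0.0462 = -0.0698.
Amplification A = 1/(1 + 0.0698) = 0.9348.
ΔT = 1.83 × 0.9348 = 1.71 K.

1.71 K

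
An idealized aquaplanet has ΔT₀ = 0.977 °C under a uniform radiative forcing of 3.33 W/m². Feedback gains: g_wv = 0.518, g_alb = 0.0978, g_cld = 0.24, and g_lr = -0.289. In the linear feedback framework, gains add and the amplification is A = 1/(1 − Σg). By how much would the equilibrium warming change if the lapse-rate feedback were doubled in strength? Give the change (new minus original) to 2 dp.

-0.90 °C

Original: g = 0.5668, ΔT = 0.977/(1−0.5668) = 2.2553 °C.
With doubled lapse-rate: g' = 0.2778, ΔT' = 0.977/(1−0.2778) = 1.3528 °C.
Change = 1.3528 − 2.2553 = -0.90 °C.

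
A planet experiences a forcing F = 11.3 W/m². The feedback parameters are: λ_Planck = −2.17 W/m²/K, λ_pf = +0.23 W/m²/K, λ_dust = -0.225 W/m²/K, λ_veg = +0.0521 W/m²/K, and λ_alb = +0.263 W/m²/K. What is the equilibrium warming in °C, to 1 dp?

Net feedback parameter λ = (−2.17) + (+0.23) + (-0.225) + (+0.0521) + (+0.263) = -1.8499 W/m²/K.
ΔT = −F/λ = −11.3/(-1.8499) = 6.1 °C.

6.1 °C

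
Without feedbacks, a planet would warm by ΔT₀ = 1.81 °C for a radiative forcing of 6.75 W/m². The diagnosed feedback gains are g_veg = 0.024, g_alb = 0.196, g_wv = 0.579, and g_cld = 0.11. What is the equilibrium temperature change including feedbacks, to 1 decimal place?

19.9 °C

Total gain g = 0.024 + 0.196 + 0.579 + 0.11 = 0.909.
Amplification A = 1/(1 − 0.909) = 10.99.
ΔT = 1.81 × 10.99 = 19.9 °C.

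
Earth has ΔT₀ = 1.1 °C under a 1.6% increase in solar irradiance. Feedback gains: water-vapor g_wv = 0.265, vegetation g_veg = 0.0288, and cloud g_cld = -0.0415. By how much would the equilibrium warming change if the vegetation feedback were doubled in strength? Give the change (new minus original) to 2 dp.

Original: g = 0.2523, ΔT = 1.1/(1−0.2523) = 1.4712 °C.
With doubled vegetation: g' = 0.2811, ΔT' = 1.1/(1−0.2811) = 1.5301 °C.
Change = 1.5301 − 1.4712 = 0.06 °C.

0.06 °C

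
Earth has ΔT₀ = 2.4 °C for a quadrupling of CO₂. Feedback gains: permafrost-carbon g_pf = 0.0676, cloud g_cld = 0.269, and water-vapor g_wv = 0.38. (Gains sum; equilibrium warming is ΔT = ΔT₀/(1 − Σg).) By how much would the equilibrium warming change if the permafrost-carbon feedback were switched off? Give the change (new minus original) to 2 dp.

Original: g = 0.7166, ΔT = 2.4/(1−0.7166) = 8.4686 °C.
Without permafrost-carbon: g' = 0.649, ΔT' = 2.4/(1−0.649) = 6.8376 °C.
Change = 6.8376 − 8.4686 = -1.63 °C.

-1.63 °C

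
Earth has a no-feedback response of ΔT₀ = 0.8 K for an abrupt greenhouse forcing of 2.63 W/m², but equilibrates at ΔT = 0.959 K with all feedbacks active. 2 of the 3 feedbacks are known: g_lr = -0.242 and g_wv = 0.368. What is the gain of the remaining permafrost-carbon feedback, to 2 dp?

0.04

Amplification A = ΔT/ΔT₀ = 0.959/0.8 = 1.199.
Total gain g = 1 − 1/A = 1 − 1/1.199 = 0.166.
Known gains sum to -0.242 + 0.368 = 0.126.
g_pf = 0.166 − 0.126 = 0.04.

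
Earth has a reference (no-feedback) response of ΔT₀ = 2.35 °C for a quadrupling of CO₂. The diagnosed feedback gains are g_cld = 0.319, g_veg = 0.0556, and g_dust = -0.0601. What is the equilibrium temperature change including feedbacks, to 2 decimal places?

Total gain g = 0.319 + 0.0556 − 0.0601 = 0.3145.
Amplification A = 1/(1 − 0.3145) = 1.459.
ΔT = 2.35 × 1.459 = 3.43 °C.

3.43 °C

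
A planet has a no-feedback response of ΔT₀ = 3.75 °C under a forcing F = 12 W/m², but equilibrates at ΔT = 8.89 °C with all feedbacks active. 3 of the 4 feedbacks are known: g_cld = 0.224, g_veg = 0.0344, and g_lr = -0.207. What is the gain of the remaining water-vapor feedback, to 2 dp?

Amplification A = ΔT/ΔT₀ = 8.89/3.75 = 2.371.
Total gain g = 1 − 1/A = 1 − 1/2.371 = 0.5782.
Known gains sum to 0.224 + 0.0344 − 0.207 = 0.0514.
g_wv = 0.5782 − 0.0514 = 0.53.

0.53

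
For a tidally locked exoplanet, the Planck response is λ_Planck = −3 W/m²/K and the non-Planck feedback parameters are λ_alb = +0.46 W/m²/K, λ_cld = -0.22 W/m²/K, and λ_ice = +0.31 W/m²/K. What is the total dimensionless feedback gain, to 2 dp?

Convert to gains: g_alb = 0.46/3 = 0.1533; g_cld = -0.22/3 = -0.07333; g_ice = 0.31/3 = 0.1033.
Total gain g = 0.18327.

0.18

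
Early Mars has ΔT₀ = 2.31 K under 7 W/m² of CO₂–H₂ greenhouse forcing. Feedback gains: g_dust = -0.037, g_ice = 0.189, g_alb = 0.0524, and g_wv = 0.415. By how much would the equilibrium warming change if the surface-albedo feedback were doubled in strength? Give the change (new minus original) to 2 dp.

Original: g = 0.6194, ΔT = 2.31/(1−0.6194) = 6.0694 K.
With doubled surface-albedo: g' = 0.6718, ΔT' = 2.31/(1−0.6718) = 7.0384 K.
Change = 7.0384 − 6.0694 = 0.97 K.

0.97 K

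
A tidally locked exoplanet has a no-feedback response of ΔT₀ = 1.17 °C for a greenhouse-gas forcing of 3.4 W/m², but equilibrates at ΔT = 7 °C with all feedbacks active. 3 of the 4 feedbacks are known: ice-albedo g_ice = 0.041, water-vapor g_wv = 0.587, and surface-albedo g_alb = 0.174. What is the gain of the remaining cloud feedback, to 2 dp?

0.03

Amplification A = ΔT/ΔT₀ = 7/1.17 = 5.983.
Total gain g = 1 − 1/A = 1 − 1/5.983 = 0.8329.
Known gains sum to 0.041 + 0.587 + 0.174 = 0.802.
g_cld = 0.8329 − 0.802 = 0.03.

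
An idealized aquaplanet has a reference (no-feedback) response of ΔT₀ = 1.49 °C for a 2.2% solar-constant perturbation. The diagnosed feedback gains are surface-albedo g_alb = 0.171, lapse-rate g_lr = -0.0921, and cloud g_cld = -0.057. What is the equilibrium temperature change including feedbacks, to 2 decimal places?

1.52 °C

Total gain g = 0.171 − 0.0921 − 0.057 = 0.0219.
Amplification A = 1/(1 − 0.0219) = 1.022.
ΔT = 1.49 × 1.022 = 1.52 °C.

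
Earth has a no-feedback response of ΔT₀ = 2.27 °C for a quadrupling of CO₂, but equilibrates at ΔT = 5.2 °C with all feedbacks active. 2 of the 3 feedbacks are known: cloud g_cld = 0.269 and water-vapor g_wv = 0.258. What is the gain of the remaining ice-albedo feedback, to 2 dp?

Amplification A = ΔT/ΔT₀ = 5.2/2.27 = 2.291.
Total gain g = 1 − 1/A = 1 − 1/2.291 = 0.5635.
Known gains sum to 0.269 + 0.258 = 0.527.
g_ice = 0.5635 − 0.527 = 0.04.

0.04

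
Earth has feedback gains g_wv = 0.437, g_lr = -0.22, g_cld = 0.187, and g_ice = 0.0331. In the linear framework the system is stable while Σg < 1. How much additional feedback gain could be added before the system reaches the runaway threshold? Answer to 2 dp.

0.56

Current total gain = 0.437 − 0.22 + 0.187 + 0.0331 = 0.4371.
Margin to runaway = 1 − 0.4371 = 0.56.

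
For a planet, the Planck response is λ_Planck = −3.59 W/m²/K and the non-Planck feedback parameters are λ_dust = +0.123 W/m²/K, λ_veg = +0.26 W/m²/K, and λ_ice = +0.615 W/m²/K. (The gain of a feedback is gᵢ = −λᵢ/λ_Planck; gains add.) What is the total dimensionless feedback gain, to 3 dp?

Convert to gains: g_dust = 0.123/3.59 = 0.03426; g_veg = 0.26/3.59 = 0.07242; g_ice = 0.615/3.59 = 0.1713.
Total gain g = 0.27798.

0.278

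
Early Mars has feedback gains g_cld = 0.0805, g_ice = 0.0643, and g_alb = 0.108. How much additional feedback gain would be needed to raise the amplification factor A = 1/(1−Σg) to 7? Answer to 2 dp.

0.60

Current total gain = 0.2528.
Target gain for A = 7: g* = 1 − 1/7 = 0.8571.
Additional gain needed = 0.8571 − 0.2528 = 0.60.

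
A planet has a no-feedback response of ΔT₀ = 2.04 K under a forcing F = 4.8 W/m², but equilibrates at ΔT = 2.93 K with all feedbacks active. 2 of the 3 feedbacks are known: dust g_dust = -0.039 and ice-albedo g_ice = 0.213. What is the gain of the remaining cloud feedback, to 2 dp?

0.13

Amplification A = ΔT/ΔT₀ = 2.93/2.04 = 1.436.
Total gain g = 1 − 1/A = 1 − 1/1.436 = 0.3036.
Known gains sum to -0.039 + 0.213 = 0.174.
g_cld = 0.3036 − 0.174 = 0.13.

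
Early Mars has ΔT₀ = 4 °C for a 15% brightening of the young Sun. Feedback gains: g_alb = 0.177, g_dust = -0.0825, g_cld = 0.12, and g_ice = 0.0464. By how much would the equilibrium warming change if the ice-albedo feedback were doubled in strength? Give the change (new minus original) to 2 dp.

Original: g = 0.2609, ΔT = 4/(1−0.2609) = 5.4120 °C.
With doubled ice-albedo: g' = 0.3073, ΔT' = 4/(1−0.3073) = 5.7745 °C.
Change = 5.7745 − 5.4120 = 0.36 °C.

0.36 °C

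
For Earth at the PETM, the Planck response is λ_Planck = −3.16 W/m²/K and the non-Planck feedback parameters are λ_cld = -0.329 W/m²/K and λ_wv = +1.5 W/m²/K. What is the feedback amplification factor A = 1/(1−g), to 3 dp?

Convert to gains: g_cld = -0.329/3.16 = -0.1041; g_wv = 1.5/3.16 = 0.4747.
Total gain g = 0.3706.
A = 1/(1 − 0.3706) = 1.589.

1.589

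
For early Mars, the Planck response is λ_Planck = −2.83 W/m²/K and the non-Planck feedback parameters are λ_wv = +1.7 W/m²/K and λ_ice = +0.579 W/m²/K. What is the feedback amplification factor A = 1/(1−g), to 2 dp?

Convert to gains: g_wv = 1.7/2.83 = 0.6007; g_ice = 0.579/2.83 = 0.2046.
Total gain g = 0.8053.
A = 1/(1 − 0.8053) = 5.14.

5.14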